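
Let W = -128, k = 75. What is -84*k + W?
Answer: -6428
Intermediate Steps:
-84*k + W = -84*75 - 128 = -6300 - 128 = -6428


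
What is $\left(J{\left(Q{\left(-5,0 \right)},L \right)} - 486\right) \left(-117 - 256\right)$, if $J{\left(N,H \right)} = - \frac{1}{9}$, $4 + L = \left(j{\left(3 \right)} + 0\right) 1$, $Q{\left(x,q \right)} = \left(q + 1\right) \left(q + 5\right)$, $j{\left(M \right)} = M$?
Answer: $\frac{1631875}{9} \approx 1.8132 \cdot 10^{5}$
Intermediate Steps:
$Q{\left(x,q \right)} = \left(1 + q\right) \left(5 + q\right)$
$L = -1$ ($L = -4 + \left(3 + 0\right) 1 = -4 + 3 \cdot 1 = -4 + 3 = -1$)
$J{\left(N,H \right)} = - \frac{1}{9}$ ($J{\left(N,H \right)} = \left(-1\right) \frac{1}{9} = - \frac{1}{9}$)
$\left(J{\left(Q{\left(-5,0 \right)},L \right)} - 486\right) \left(-117 - 256\right) = \left(- \frac{1}{9} - 486\right) \left(-117 - 256\right) = \left(- \frac{4375}{9}\right) \left(-373\right) = \frac{1631875}{9}$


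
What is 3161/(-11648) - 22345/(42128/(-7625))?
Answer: 124028772087/30669184 ≈ 4044.1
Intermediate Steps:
3161/(-11648) - 22345/(42128/(-7625)) = 3161*(-1/11648) - 22345/(42128*(-1/7625)) = -3161/11648 - 22345/(-42128/7625) = -3161/11648 - 22345*(-7625/42128) = -3161/11648 + 170380625/42128 = 124028772087/30669184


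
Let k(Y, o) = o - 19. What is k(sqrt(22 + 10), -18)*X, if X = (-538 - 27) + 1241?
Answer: -25012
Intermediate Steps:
k(Y, o) = -19 + o
X = 676 (X = -565 + 1241 = 676)
k(sqrt(22 + 10), -18)*X = (-19 - 18)*676 = -37*676 = -25012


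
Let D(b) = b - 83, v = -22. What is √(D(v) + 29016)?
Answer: √28911 ≈ 170.03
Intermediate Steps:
D(b) = -83 + b
√(D(v) + 29016) = √((-83 - 22) + 29016) = √(-105 + 29016) = √28911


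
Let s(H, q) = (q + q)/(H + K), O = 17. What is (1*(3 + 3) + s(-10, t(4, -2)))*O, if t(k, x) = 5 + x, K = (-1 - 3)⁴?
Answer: 4199/41 ≈ 102.41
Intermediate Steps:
K = 256 (K = (-4)⁴ = 256)
s(H, q) = 2*q/(256 + H) (s(H, q) = (q + q)/(H + 256) = (2*q)/(256 + H) = 2*q/(256 + H))
(1*(3 + 3) + s(-10, t(4, -2)))*O = (1*(3 + 3) + 2*(5 - 2)/(256 - 10))*17 = (1*6 + 2*3/246)*17 = (6 + 2*3*(1/246))*17 = (6 + 1/41)*17 = (247/41)*17 = 4199/41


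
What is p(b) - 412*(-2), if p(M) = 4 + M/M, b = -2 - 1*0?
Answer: 829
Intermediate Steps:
b = -2 (b = -2 + 0 = -2)
p(M) = 5 (p(M) = 4 + 1 = 5)
p(b) - 412*(-2) = 5 - 412*(-2) = 5 - 103*(-8) = 5 + 824 = 829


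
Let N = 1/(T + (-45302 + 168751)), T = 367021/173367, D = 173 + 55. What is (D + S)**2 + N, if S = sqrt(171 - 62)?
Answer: 1114912608513139/21402349804 + 456*sqrt(109) ≈ 56854.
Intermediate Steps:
D = 228
T = 367021/173367 (T = 367021*(1/173367) = 367021/173367 ≈ 2.1170)
N = 173367/21402349804 (N = 1/(367021/173367 + (-45302 + 168751)) = 1/(367021/173367 + 123449) = 1/(21402349804/173367) = 173367/21402349804 ≈ 8.1004e-6)
S = sqrt(109) ≈ 10.440
(D + S)**2 + N = (228 + sqrt(109))**2 + 173367/21402349804 = 173367/21402349804 + (228 + sqrt(109))**2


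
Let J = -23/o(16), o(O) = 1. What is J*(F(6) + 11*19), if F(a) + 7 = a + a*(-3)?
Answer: -4370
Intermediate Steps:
F(a) = -7 - 2*a (F(a) = -7 + (a + a*(-3)) = -7 + (a - 3*a) = -7 - 2*a)
J = -23 (J = -23/1 = -23*1 = -23)
J*(F(6) + 11*19) = -23*((-7 - 2*6) + 11*19) = -23*((-7 - 12) + 209) = -23*(-19 + 209) = -23*190 = -4370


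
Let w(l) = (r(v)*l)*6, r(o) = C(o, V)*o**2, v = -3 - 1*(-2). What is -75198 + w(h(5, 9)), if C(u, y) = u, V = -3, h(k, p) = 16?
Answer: -75294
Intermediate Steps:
v = -1 (v = -3 + 2 = -1)
r(o) = o**3 (r(o) = o*o**2 = o**3)
w(l) = -6*l (w(l) = ((-1)**3*l)*6 = -l*6 = -6*l)
-75198 + w(h(5, 9)) = -75198 - 6*16 = -75198 - 96 = -75294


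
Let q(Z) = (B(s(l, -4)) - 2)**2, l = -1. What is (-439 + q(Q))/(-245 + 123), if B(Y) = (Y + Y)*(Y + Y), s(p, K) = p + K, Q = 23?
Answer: -9165/122 ≈ -75.123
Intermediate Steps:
s(p, K) = K + p
B(Y) = 4*Y**2 (B(Y) = (2*Y)*(2*Y) = 4*Y**2)
q(Z) = 9604 (q(Z) = (4*(-4 - 1)**2 - 2)**2 = (4*(-5)**2 - 2)**2 = (4*25 - 2)**2 = (100 - 2)**2 = 98**2 = 9604)
(-439 + q(Q))/(-245 + 123) = (-439 + 9604)/(-245 + 123) = 9165/(-122) = 9165*(-1/122) = -9165/122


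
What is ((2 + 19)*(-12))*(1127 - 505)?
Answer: -156744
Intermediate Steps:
((2 + 19)*(-12))*(1127 - 505) = (21*(-12))*622 = -252*622 = -156744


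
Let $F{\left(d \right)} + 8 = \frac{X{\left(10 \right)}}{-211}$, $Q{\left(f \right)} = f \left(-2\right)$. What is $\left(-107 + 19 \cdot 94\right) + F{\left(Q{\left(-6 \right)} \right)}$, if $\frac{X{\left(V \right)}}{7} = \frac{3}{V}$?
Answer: $\frac{3525789}{2110} \approx 1671.0$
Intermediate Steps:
$X{\left(V \right)} = \frac{21}{V}$ ($X{\left(V \right)} = 7 \frac{3}{V} = \frac{21}{V}$)
$Q{\left(f \right)} = - 2 f$
$F{\left(d \right)} = - \frac{16901}{2110}$ ($F{\left(d \right)} = -8 + \frac{21 \cdot \frac{1}{10}}{-211} = -8 + 21 \cdot \frac{1}{10} \left(- \frac{1}{211}\right) = -8 + \frac{21}{10} \left(- \frac{1}{211}\right) = -8 - \frac{21}{2110} = - \frac{16901}{2110}$)
$\left(-107 + 19 \cdot 94\right) + F{\left(Q{\left(-6 \right)} \right)} = \left(-107 + 19 \cdot 94\right) - \frac{16901}{2110} = \left(-107 + 1786\right) - \frac{16901}{2110} = 1679 - \frac{16901}{2110} = \frac{3525789}{2110}$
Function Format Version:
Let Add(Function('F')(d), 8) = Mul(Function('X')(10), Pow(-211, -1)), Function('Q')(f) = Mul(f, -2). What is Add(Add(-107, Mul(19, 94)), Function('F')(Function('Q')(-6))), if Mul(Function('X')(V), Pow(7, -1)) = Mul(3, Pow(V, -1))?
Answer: Rational(3525789, 2110) ≈ 1671.0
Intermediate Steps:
Function('X')(V) = Mul(21, Pow(V, -1)) (Function('X')(V) = Mul(7, Mul(3, Pow(V, -1))) = Mul(21, Pow(V, -1)))
Function('Q')(f) = Mul(-2, f)
Function('F')(d) = Rational(-16901, 2110) (Function('F')(d) = Add(-8, Mul(Mul(21, Pow(10, -1)), Pow(-211, -1))) = Add(-8, Mul(Mul(21, Rational(1, 10)), Rational(-1, 211))) = Add(-8, Mul(Rational(21, 10), Rational(-1, 211))) = Add(-8, Rational(-21, 2110)) = Rational(-16901, 2110))
Add(Add(-107, Mul(19, 94)), Function('F')(Function('Q')(-6))) = Add(Add(-107, Mul(19, 94)), Rational(-16901, 2110)) = Add(Add(-107, 1786), Rational(-16901, 2110)) = Add(1679, Rational(-16901, 2110)) = Rational(3525789, 2110)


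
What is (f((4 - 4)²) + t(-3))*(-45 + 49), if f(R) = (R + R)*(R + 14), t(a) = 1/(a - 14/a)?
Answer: 12/5 ≈ 2.4000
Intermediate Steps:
f(R) = 2*R*(14 + R) (f(R) = (2*R)*(14 + R) = 2*R*(14 + R))
(f((4 - 4)²) + t(-3))*(-45 + 49) = (2*(4 - 4)²*(14 + (4 - 4)²) - 3/(-14 + (-3)²))*(-45 + 49) = (2*0²*(14 + 0²) - 3/(-14 + 9))*4 = (2*0*(14 + 0) - 3/(-5))*4 = (2*0*14 - 3*(-⅕))*4 = (0 + ⅗)*4 = (⅗)*4 = 12/5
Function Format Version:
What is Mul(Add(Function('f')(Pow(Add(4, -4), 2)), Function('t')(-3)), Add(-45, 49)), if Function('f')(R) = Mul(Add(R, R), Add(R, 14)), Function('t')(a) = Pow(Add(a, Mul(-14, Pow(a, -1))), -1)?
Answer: Rational(12, 5) ≈ 2.4000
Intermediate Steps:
Function('f')(R) = Mul(2, R, Add(14, R)) (Function('f')(R) = Mul(Mul(2, R), Add(14, R)) = Mul(2, R, Add(14, R)))
Mul(Add(Function('f')(Pow(Add(4, -4), 2)), Function('t')(-3)), Add(-45, 49)) = Mul(Add(Mul(2, Pow(Add(4, -4), 2), Add(14, Pow(Add(4, -4), 2))), Mul(-3, Pow(Add(-14, Pow(-3, 2)), -1))), Add(-45, 49)) = Mul(Add(Mul(2, Pow(0, 2), Add(14, Pow(0, 2))), Mul(-3, Pow(Add(-14, 9), -1))), 4) = Mul(Add(Mul(2, 0, Add(14, 0)), Mul(-3, Pow(-5, -1))), 4) = Mul(Add(Mul(2, 0, 14), Mul(-3, Rational(-1, 5))), 4) = Mul(Add(0, Rational(3, 5)), 4) = Mul(Rational(3, 5), 4) = Rational(12, 5)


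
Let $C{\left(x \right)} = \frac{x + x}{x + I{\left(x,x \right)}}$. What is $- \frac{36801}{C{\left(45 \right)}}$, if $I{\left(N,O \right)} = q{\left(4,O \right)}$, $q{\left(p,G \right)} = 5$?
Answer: $-20445$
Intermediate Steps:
$I{\left(N,O \right)} = 5$
$C{\left(x \right)} = \frac{2 x}{5 + x}$ ($C{\left(x \right)} = \frac{x + x}{x + 5} = \frac{2 x}{5 + x}$)
$- \frac{36801}{C{\left(45 \right)}} = - \frac{36801}{2 \cdot 45 \frac{1}{5 + 45}} = - \frac{36801}{2 \cdot 45 \cdot \frac{1}{50}} = - \frac{36801}{\frac{9}{5}} = \left(-36801\right) \frac{5}{9} = -20445$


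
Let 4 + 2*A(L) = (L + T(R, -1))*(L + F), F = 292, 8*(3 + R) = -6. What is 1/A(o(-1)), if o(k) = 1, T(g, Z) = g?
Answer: -8/3239 ≈ -0.0024699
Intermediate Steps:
R = -15/4 (R = -3 + (⅛)*(-6) = -3 - ¾ = -15/4 ≈ -3.7500)
A(L) = -2 + (292 + L)*(-15/4 + L)/2 (A(L) = -2 + ((L - 15/4)*(L + 292))/2 = -2 + ((-15/4 + L)*(292 + L))/2 = -2 + ((292 + L)*(-15/4 + L))/2 = -2 + (292 + L)*(-15/4 + L)/2)
1/A(o(-1)) = 1/(-1099/2 + (½)*1² + (1153/8)*1) = 1/(-1099/2 + (½)*1 + 1153/8) = 1/(-1099/2 + ½ + 1153/8) = 1/(-3239/8) = -8/3239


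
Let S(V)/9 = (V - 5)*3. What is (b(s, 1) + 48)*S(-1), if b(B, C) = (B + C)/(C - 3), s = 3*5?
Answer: -6480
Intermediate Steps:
s = 15
b(B, C) = (B + C)/(-3 + C)
S(V) = -135 + 27*V (S(V) = 9*((V - 5)*3) = 9*((-5 + V)*3) = 9*(-15 + 3*V) = -135 + 27*V)
(b(s, 1) + 48)*S(-1) = ((15 + 1)/(-3 + 1) + 48)*(-135 + 27*(-1)) = (16/(-2) + 48)*(-135 - 27) = (-½*16 + 48)*(-162) = (-8 + 48)*(-162) = 40*(-162) = -6480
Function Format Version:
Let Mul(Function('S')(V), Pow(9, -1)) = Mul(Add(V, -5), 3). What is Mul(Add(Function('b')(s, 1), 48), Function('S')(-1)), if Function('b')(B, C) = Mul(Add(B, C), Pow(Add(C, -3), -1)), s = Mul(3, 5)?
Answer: -6480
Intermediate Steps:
s = 15
Function('b')(B, C) = Mul(Pow(Add(-3, C), -1), Add(B, C)) (Function('b')(B, C) = Mul(Add(B, C), Pow(Add(-3, C), -1)) = Mul(Pow(Add(-3, C), -1), Add(B, C)))
Function('S')(V) = Add(-135, Mul(27, V)) (Function('S')(V) = Mul(9, Mul(Add(V, -5), 3)) = Mul(9, Mul(Add(-5, V), 3)) = Mul(9, Add(-15, Mul(3, V))) = Add(-135, Mul(27, V)))
Mul(Add(Function('b')(s, 1), 48), Function('S')(-1)) = Mul(Add(Mul(Pow(Add(-3, 1), -1), Add(15, 1)), 48), Add(-135, Mul(27, -1))) = Mul(Add(Mul(Pow(-2, -1), 16), 48), Add(-135, -27)) = Mul(Add(Mul(Rational(-1, 2), 16), 48), -162) = Mul(Add(-8, 48), -162) = Mul(40, -162) = -6480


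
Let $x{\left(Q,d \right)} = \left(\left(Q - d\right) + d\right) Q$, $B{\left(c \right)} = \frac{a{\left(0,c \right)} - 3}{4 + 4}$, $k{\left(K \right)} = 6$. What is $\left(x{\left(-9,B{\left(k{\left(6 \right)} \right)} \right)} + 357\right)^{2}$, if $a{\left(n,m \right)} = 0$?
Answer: $191844$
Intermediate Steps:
$B{\left(c \right)} = - \frac{3}{8}$ ($B{\left(c \right)} = \frac{0 - 3}{4 + 4} = - \frac{3}{8}$)
$x{\left(Q,d \right)} = Q^{2}$ ($x{\left(Q,d \right)} = Q Q = Q^{2}$)
$\left(x{\left(-9,B{\left(k{\left(6 \right)} \right)} \right)} + 357\right)^{2} = \left(\left(-9\right)^{2} + 357\right)^{2} = \left(81 + 357\right)^{2} = 438^{2} = 191844$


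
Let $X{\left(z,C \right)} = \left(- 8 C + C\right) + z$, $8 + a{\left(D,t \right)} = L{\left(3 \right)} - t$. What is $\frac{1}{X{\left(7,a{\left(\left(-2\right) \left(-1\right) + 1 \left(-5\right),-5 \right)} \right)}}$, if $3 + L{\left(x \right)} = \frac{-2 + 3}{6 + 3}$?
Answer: $\frac{9}{434} \approx 0.020737$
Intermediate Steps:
$L{\left(x \right)} = - \frac{26}{9}$ ($L{\left(x \right)} = -3 + \frac{-2 + 3}{6 + 3} = -3 + 1 \cdot \frac{1}{9} = -3 + \frac{1}{9} = - \frac{26}{9}$)
$a{\left(D,t \right)} = - \frac{98}{9} - t$ ($a{\left(D,t \right)} = -8 - \left(\frac{26}{9} + t\right) = - \frac{98}{9} - t$)
$X{\left(z,C \right)} = z - 7 C$ ($X{\left(z,C \right)} = - 7 C + z = z - 7 C$)
$\frac{1}{X{\left(7,a{\left(\left(-2\right) \left(-1\right) + 1 \left(-5\right),-5 \right)} \right)}} = \frac{1}{7 - 7 \left(- \frac{98}{9} - -5\right)} = \frac{1}{7 - 7 \left(- \frac{98}{9} + 5\right)} = \frac{1}{7 - - \frac{371}{9}} = \frac{1}{7 + \frac{371}{9}} = \frac{1}{\frac{434}{9}} = \frac{9}{434}$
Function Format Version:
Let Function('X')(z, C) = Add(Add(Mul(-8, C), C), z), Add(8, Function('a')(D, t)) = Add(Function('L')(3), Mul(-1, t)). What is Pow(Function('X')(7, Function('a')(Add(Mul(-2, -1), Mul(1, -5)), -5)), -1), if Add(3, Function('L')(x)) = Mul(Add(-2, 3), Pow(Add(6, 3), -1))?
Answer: Rational(9, 434) ≈ 0.020737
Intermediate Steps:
Function('L')(x) = Rational(-26, 9) (Function('L')(x) = Add(-3, Mul(Add(-2, 3), Pow(Add(6, 3), -1))) = Add(-3, Mul(1, Pow(9, -1))) = Add(-3, Mul(1, Rational(1, 9))) = Add(-3, Rational(1, 9)) = Rational(-26, 9))
Function('a')(D, t) = Add(Rational(-98, 9), Mul(-1, t)) (Function('a')(D, t) = Add(-8, Add(Rational(-26, 9), Mul(-1, t))) = Add(Rational(-98, 9), Mul(-1, t)))
Function('X')(z, C) = Add(z, Mul(-7, C)) (Function('X')(z, C) = Add(Mul(-7, C), z) = Add(z, Mul(-7, C)))
Pow(Function('X')(7, Function('a')(Add(Mul(-2, -1), Mul(1, -5)), -5)), -1) = Pow(Add(7, Mul(-7, Add(Rational(-98, 9), Mul(-1, -5)))), -1) = Pow(Add(7, Mul(-7, Add(Rational(-98, 9), 5))), -1) = Pow(Add(7, Mul(-7, Rational(-53, 9))), -1) = Pow(Add(7, Rational(371, 9)), -1) = Pow(Rational(434, 9), -1) = Rational(9, 434)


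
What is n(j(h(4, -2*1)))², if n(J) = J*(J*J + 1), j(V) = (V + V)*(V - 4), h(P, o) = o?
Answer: 191767104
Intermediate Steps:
j(V) = 2*V*(-4 + V) (j(V) = (2*V)*(-4 + V) = 2*V*(-4 + V))
n(J) = J*(1 + J²) (n(J) = J*(J² + 1) = J*(1 + J²))
n(j(h(4, -2*1)))² = (2*(-2*1)*(-4 - 2*1) + (2*(-2*1)*(-4 - 2*1))³)² = (2*(-2)*(-4 - 2) + (2*(-2)*(-4 - 2))³)² = (2*(-2)*(-6) + (2*(-2)*(-6))³)² = (24 + 24³)² = (24 + 13824)² = 13848² = 191767104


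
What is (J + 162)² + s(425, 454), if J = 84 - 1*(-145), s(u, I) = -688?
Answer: 152193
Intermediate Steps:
J = 229 (J = 84 + 145 = 229)
(J + 162)² + s(425, 454) = (229 + 162)² - 688 = 391² - 688 = 152881 - 688 = 152193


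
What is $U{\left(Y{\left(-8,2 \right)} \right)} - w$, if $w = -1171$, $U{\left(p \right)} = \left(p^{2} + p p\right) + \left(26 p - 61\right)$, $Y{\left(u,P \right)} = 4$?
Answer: $1246$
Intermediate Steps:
$U{\left(p \right)} = -61 + 2 p^{2} + 26 p$ ($U{\left(p \right)} = \left(p^{2} + p^{2}\right) + \left(-61 + 26 p\right) = 2 p^{2} + \left(-61 + 26 p\right) = -61 + 2 p^{2} + 26 p$)
$U{\left(Y{\left(-8,2 \right)} \right)} - w = \left(-61 + 2 \cdot 4^{2} + 26 \cdot 4\right) - -1171 = \left(-61 + 2 \cdot 16 + 104\right) + 1171 = \left(-61 + 32 + 104\right) + 1171 = 75 + 1171 = 1246$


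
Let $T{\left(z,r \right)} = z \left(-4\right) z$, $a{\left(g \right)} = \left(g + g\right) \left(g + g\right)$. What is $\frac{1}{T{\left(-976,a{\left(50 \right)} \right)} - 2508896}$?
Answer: $- \frac{1}{6319200} \approx -1.5825 \cdot 10^{-7}$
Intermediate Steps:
$a{\left(g \right)} = 4 g^{2}$ ($a{\left(g \right)} = 2 g 2 g = 4 g^{2}$)
$T{\left(z,r \right)} = - 4 z^{2}$ ($T{\left(z,r \right)} = - 4 z z = - 4 z^{2}$)
$\frac{1}{T{\left(-976,a{\left(50 \right)} \right)} - 2508896} = \frac{1}{- 4 \left(-976\right)^{2} - 2508896} = \frac{1}{\left(-4\right) 952576 - 2508896} = \frac{1}{-3810304 - 2508896} = \frac{1}{-6319200} = - \frac{1}{6319200}$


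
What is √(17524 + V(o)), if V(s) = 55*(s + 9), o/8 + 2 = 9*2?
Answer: √25059 ≈ 158.30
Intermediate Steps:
o = 128 (o = -16 + 8*(9*2) = -16 + 8*18 = -16 + 144 = 128)
V(s) = 495 + 55*s (V(s) = 55*(9 + s) = 495 + 55*s)
√(17524 + V(o)) = √(17524 + (495 + 55*128)) = √(17524 + (495 + 7040)) = √(17524 + 7535) = √25059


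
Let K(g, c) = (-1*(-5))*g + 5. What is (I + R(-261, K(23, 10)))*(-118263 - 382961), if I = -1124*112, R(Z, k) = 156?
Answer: 63019895968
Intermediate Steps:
K(g, c) = 5 + 5*g (K(g, c) = 5*g + 5 = 5 + 5*g)
I = -125888
(I + R(-261, K(23, 10)))*(-118263 - 382961) = (-125888 + 156)*(-118263 - 382961) = -125732*(-501224) = 63019895968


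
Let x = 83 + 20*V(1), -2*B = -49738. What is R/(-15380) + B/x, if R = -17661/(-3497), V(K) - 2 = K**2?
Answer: 102888329909/591622460 ≈ 173.91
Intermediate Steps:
B = 24869 (B = -1/2*(-49738) = 24869)
V(K) = 2 + K**2
R = 17661/3497 (R = -17661*(-1/3497) = 17661/3497 ≈ 5.0503)
x = 143 (x = 83 + 20*(2 + 1**2) = 83 + 20*(2 + 1) = 83 + 20*3 = 83 + 60 = 143)
R/(-15380) + B/x = (17661/3497)/(-15380) + 24869/143 = (17661/3497)*(-1/15380) + 24869*(1/143) = -17661/53783860 + 1913/11 = 102888329909/591622460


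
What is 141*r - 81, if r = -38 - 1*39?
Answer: -10938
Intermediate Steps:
r = -77 (r = -38 - 39 = -77)
141*r - 81 = 141*(-77) - 81 = -10857 - 81 = -10938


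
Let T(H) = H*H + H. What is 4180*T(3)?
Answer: 50160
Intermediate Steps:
T(H) = H + H² (T(H) = H² + H = H + H²)
4180*T(3) = 4180*(3*(1 + 3)) = 4180*(3*4) = 4180*12 = 50160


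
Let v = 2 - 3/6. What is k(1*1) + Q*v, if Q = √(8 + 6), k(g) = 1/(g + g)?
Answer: ½ + 3*√14/2 ≈ 6.1125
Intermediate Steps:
k(g) = 1/(2*g)
v = 3/2 (v = 2 + (⅙)*(-3) = 2 - ½ = 3/2 ≈ 1.5000)
Q = √14 ≈ 3.7417
k(1*1) + Q*v = 1/(2*((1*1))) + √14*(3/2) = (½)/1 + 3*√14/2 = (½)*1 + 3*√14/2 = ½ + 3*√14/2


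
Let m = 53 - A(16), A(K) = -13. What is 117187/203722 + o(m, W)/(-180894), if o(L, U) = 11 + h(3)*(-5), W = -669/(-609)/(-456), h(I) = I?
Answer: 10599620033/18426043734 ≈ 0.57525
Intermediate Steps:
m = 66 (m = 53 - 1*(-13) = 53 + 13 = 66)
W = -223/92568 (W = -669*(-1/609)*(-1/456) = (223/203)*(-1/456) = -223/92568 ≈ -0.0024090)
o(L, U) = -4 (o(L, U) = 11 + 3*(-5) = 11 - 15 = -4)
117187/203722 + o(m, W)/(-180894) = 117187/203722 - 4/(-180894) = 117187*(1/203722) - 4*(-1/180894) = 117187/203722 + 2/90447 = 10599620033/18426043734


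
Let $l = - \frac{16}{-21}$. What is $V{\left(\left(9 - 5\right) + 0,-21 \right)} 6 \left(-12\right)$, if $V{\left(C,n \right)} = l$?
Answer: $- \frac{384}{7} \approx -54.857$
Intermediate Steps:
$l = \frac{16}{21}$ ($l = \left(-16\right) \left(- \frac{1}{21}\right) = \frac{16}{21} \approx 0.7619$)
$V{\left(C,n \right)} = \frac{16}{21}$
$V{\left(\left(9 - 5\right) + 0,-21 \right)} 6 \left(-12\right) = \frac{16 \cdot 6 \left(-12\right)}{21} = \frac{16}{21} \left(-72\right) = - \frac{384}{7}$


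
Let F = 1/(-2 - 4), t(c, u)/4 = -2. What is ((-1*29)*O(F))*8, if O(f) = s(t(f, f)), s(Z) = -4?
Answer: 928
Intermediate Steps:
t(c, u) = -8 (t(c, u) = 4*(-2) = -8)
F = -⅙ (F = 1/(-6) = -⅙ ≈ -0.16667)
O(f) = -4
((-1*29)*O(F))*8 = (-1*29*(-4))*8 = -29*(-4)*8 = 116*8 = 928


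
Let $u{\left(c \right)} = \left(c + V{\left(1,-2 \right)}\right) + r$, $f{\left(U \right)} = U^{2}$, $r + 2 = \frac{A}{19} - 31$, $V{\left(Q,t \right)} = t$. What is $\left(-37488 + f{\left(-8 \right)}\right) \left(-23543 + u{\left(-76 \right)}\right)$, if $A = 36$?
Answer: $\frac{16817971360}{19} \approx 8.8516 \cdot 10^{8}$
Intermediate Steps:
$r = - \frac{591}{19}$ ($r = -2 + \left(\frac{36}{19} - 31\right) = -2 - \frac{553}{19} = - \frac{591}{19} \approx -31.105$)
$u{\left(c \right)} = - \frac{629}{19} + c$ ($u{\left(c \right)} = \left(c - 2\right) - \frac{591}{19} = \left(-2 + c\right) - \frac{591}{19} = - \frac{629}{19} + c$)
$\left(-37488 + f{\left(-8 \right)}\right) \left(-23543 + u{\left(-76 \right)}\right) = \left(-37488 + \left(-8\right)^{2}\right) \left(-23543 - \frac{2073}{19}\right) = \left(-37488 + 64\right) \left(-23543 - \frac{2073}{19}\right) = \left(-37424\right) \left(- \frac{449390}{19}\right) = \frac{16817971360}{19}$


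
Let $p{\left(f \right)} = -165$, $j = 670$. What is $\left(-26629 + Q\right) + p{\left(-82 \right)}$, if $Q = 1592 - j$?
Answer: $-25872$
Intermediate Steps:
$Q = 922$ ($Q = 1592 - 670 = 922$)
$\left(-26629 + Q\right) + p{\left(-82 \right)} = \left(-26629 + 922\right) - 165 = -25707 - 165 = -25872$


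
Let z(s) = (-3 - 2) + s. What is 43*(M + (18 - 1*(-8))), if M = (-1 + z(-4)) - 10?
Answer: 258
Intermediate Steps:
z(s) = -5 + s
M = -20 (M = (-1 + (-5 - 4)) - 10 = (-1 - 9) - 10 = -10 - 10 = -20)
43*(M + (18 - 1*(-8))) = 43*(-20 + (18 - 1*(-8))) = 43*(-20 + (18 + 8)) = 43*(-20 + 26) = 43*6 = 258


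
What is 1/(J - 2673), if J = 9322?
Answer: 1/6649 ≈ 0.00015040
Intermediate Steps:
1/(J - 2673) = 1/(9322 - 2673) = 1/6649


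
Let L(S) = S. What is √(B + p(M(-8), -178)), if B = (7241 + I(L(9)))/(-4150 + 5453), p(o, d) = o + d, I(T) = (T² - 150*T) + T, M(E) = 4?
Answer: I*√287625523/1303 ≈ 13.016*I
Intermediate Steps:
I(T) = T² - 149*T
p(o, d) = d + o
B = 5981/1303 (B = (7241 + 9*(-149 + 9))/(-4150 + 5453) = (7241 + 9*(-140))/1303 = (7241 - 1260)*(1/1303) = 5981*(1/1303) = 5981/1303 ≈ 4.5902)
√(B + p(M(-8), -178)) = √(5981/1303 + (-178 + 4)) = √(5981/1303 - 174) = √(-220741/1303) = I*√287625523/1303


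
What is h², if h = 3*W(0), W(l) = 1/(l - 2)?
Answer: 9/4 ≈ 2.2500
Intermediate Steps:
W(l) = 1/(-2 + l)
h = -3/2 (h = 3/(-2 + 0) = 3/(-2) = 3*(-½) = -3/2 ≈ -1.5000)
h² = (-3/2)² = 9/4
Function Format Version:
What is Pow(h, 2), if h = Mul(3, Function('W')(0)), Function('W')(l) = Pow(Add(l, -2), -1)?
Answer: Rational(9, 4) ≈ 2.2500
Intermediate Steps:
Function('W')(l) = Pow(Add(-2, l), -1)
h = Rational(-3, 2) (h = Mul(3, Pow(Add(-2, 0), -1)) = Mul(3, Pow(-2, -1)) = Mul(3, Rational(-1, 2)) = Rational(-3, 2) ≈ -1.5000)
Pow(h, 2) = Pow(Rational(-3, 2), 2) = Rational(9, 4)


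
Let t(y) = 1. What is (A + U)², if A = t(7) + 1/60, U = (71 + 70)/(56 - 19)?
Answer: 114854089/4928400 ≈ 23.305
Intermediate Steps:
U = 141/37 ≈ 3.8108
A = 61/60 (A = 1 + 1/60 = 61/60 ≈ 1.0167)
(A + U)² = (61/60 + 141/37)² = (10717/2220)² = 114854089/4928400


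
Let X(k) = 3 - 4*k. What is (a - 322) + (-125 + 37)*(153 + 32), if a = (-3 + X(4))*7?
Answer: -16714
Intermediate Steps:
X(k) = 3 - 4*k
a = -112 (a = (-3 + (3 - 4*4))*7 = (-3 + (3 - 16))*7 = (-3 - 13)*7 = -16*7 = -112)
(a - 322) + (-125 + 37)*(153 + 32) = (-112 - 322) + (-125 + 37)*(153 + 32) = -434 - 88*185 = -434 - 16280 = -16714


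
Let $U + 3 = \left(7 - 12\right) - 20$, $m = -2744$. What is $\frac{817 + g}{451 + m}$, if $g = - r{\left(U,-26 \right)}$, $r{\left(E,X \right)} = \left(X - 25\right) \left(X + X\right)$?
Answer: $\frac{1835}{2293} \approx 0.80026$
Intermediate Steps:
$U = -28$ ($U = -3 + \left(\left(7 - 12\right) - 20\right) = -3 - 25 = -28$)
$r{\left(E,X \right)} = 2 X \left(-25 + X\right)$ ($r{\left(E,X \right)} = \left(-25 + X\right) 2 X = 2 X \left(-25 + X\right)$)
$g = -2652$ ($g = - 2 \left(-26\right) \left(-25 - 26\right) = - 2 \left(-26\right) \left(-51\right) = \left(-1\right) 2652 = -2652$)
$\frac{817 + g}{451 + m} = \frac{817 - 2652}{451 - 2744} = - \frac{1835}{-2293} = \left(-1835\right) \left(- \frac{1}{2293}\right) = \frac{1835}{2293}$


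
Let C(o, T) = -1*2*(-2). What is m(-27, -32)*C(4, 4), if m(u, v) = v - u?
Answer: -20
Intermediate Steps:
C(o, T) = 4 (C(o, T) = -2*(-2) = 4)
m(-27, -32)*C(4, 4) = (-32 - 1*(-27))*4 = (-32 + 27)*4 = -5*4 = -20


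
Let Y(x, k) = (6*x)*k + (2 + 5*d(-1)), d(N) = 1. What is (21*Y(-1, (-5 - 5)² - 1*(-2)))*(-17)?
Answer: 215985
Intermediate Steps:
Y(x, k) = 7 + 6*k*x (Y(x, k) = (6*x)*k + (2 + 5*1) = 6*k*x + (2 + 5) = 6*k*x + 7 = 7 + 6*k*x)
(21*Y(-1, (-5 - 5)² - 1*(-2)))*(-17) = (21*(7 + 6*((-5 - 5)² - 1*(-2))*(-1)))*(-17) = (21*(7 + 6*((-10)² + 2)*(-1)))*(-17) = (21*(7 + 6*(100 + 2)*(-1)))*(-17) = (21*(7 + 6*102*(-1)))*(-17) = (21*(7 - 612))*(-17) = (21*(-605))*(-17) = -12705*(-17) = 215985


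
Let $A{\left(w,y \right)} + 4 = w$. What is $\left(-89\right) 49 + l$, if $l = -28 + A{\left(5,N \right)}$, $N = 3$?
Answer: $-4388$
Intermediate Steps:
$A{\left(w,y \right)} = -4 + w$
$l = -27$ ($l = -28 + \left(-4 + 5\right) = -28 + 1 = -27$)
$\left(-89\right) 49 + l = \left(-89\right) 49 - 27 = -4361 - 27 = -4388$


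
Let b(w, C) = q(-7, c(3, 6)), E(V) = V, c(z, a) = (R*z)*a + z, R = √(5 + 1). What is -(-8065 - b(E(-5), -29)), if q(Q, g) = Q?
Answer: 8058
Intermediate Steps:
R = √6 ≈ 2.4495
c(z, a) = z + a*z*√6 (c(z, a) = (√6*z)*a + z = (z*√6)*a + z = a*z*√6 + z = z + a*z*√6)
b(w, C) = -7
-(-8065 - b(E(-5), -29)) = -(-8065 - 1*(-7)) = -(-8065 + 7) = -1*(-8058) = 8058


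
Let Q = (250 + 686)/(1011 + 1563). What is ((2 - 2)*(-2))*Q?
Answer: 0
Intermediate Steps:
Q = 4/11 (Q = 936/2574 = 936*(1/2574) = 4/11 ≈ 0.36364)
((2 - 2)*(-2))*Q = ((2 - 2)*(-2))*(4/11) = (0*(-2))*(4/11) = 0*(4/11) = 0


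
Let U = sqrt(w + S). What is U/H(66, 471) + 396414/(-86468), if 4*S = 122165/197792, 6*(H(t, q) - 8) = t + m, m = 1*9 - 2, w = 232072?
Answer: -198207/43234 + 3*sqrt(2269762865670482)/5983208 ≈ 19.303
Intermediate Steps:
m = 7 (m = 9 - 2 = 7)
H(t, q) = 55/6 + t/6 (H(t, q) = 8 + (t + 7)/6 = 8 + (7 + t)/6 = 8 + (7/6 + t/6) = 55/6 + t/6)
S = 122165/791168 (S = (122165/197792)/4 = (122165*(1/197792))/4 = (1/4)*(122165/197792) = 122165/791168 ≈ 0.15441)
U = sqrt(2269762865670482)/98896 (U = sqrt(232072 + 122165/791168) = sqrt(183608062261/791168) = sqrt(2269762865670482)/98896 ≈ 481.74)
U/H(66, 471) + 396414/(-86468) = (sqrt(2269762865670482)/98896)/(55/6 + (1/6)*66) + 396414/(-86468) = (sqrt(2269762865670482)/98896)/(55/6 + 11) + 396414*(-1/86468) = (sqrt(2269762865670482)/98896)/(121/6) - 198207/43234 = (sqrt(2269762865670482)/98896)*(6/121) - 198207/43234 = 3*sqrt(2269762865670482)/5983208 - 198207/43234 = -198207/43234 + 3*sqrt(2269762865670482)/5983208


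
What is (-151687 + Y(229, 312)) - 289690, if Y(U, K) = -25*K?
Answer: -449177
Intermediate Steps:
(-151687 + Y(229, 312)) - 289690 = (-151687 - 25*312) - 289690 = (-151687 - 7800) - 289690 = -159487 - 289690 = -449177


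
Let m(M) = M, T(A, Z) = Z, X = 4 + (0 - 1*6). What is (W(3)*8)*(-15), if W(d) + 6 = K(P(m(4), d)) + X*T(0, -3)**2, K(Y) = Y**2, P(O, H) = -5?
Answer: -120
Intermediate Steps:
X = -2 (X = 4 + (0 - 6) = 4 - 6 = -2)
W(d) = 1 (W(d) = -6 + ((-5)**2 - 2*(-3)**2) = -6 + (25 - 2*9) = -6 + (25 - 18) = -6 + 7 = 1)
(W(3)*8)*(-15) = (1*8)*(-15) = 8*(-15) = -120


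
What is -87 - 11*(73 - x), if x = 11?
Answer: -769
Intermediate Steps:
-87 - 11*(73 - x) = -87 - 11*(73 - 1*11) = -87 - 11*(73 - 11) = -87 - 11*62 = -87 - 682 = -769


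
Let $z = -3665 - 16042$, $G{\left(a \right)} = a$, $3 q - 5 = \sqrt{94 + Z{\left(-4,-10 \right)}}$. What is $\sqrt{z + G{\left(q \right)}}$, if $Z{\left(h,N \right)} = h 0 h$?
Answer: $\frac{\sqrt{-177348 + 3 \sqrt{94}}}{3} \approx 140.36 i$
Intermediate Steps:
$Z{\left(h,N \right)} = 0$ ($Z{\left(h,N \right)} = 0 h = 0$)
$q = \frac{5}{3} + \frac{\sqrt{94}}{3}$ ($q = \frac{5}{3} + \frac{\sqrt{94 + 0}}{3} = \frac{5}{3} + \frac{\sqrt{94}}{3} \approx 4.8985$)
$z = -19707$
$\sqrt{z + G{\left(q \right)}} = \sqrt{-19707 + \left(\frac{5}{3} + \frac{\sqrt{94}}{3}\right)} = \sqrt{- \frac{59116}{3} + \frac{\sqrt{94}}{3}}$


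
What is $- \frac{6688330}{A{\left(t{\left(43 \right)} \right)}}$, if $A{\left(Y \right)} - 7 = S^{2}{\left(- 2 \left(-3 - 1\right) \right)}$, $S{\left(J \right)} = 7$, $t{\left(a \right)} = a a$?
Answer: $- \frac{3344165}{28} \approx -1.1943 \cdot 10^{5}$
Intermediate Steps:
$t{\left(a \right)} = a^{2}$
$A{\left(Y \right)} = 56$ ($A{\left(Y \right)} = 7 + 7^{2} = 7 + 49 = 56$)
$- \frac{6688330}{A{\left(t{\left(43 \right)} \right)}} = - \frac{6688330}{56} = \left(-6688330\right) \frac{1}{56} = - \frac{3344165}{28}$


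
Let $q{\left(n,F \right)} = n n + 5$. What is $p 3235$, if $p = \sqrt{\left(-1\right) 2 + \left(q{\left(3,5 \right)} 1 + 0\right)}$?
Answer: $6470 \sqrt{3} \approx 11206.0$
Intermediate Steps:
$q{\left(n,F \right)} = 5 + n^{2}$ ($q{\left(n,F \right)} = n^{2} + 5 = 5 + n^{2}$)
$p = 2 \sqrt{3}$ ($p = \sqrt{\left(-1\right) 2 + \left(\left(5 + 3^{2}\right) 1 + 0\right)} = \sqrt{-2 + \left(\left(5 + 9\right) 1 + 0\right)} = \sqrt{-2 + \left(14 \cdot 1 + 0\right)} = \sqrt{-2 + \left(14 + 0\right)} = \sqrt{-2 + 14} = \sqrt{12} = 2 \sqrt{3} \approx 3.4641$)
$p 3235 = 2 \sqrt{3} \cdot 3235 = 6470 \sqrt{3}$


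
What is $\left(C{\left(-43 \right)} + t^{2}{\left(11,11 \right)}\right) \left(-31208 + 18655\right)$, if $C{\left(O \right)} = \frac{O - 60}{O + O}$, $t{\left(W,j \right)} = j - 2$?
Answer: $- \frac{88737157}{86} \approx -1.0318 \cdot 10^{6}$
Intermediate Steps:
$t{\left(W,j \right)} = -2 + j$
$C{\left(O \right)} = \frac{-60 + O}{2 O}$
$\left(C{\left(-43 \right)} + t^{2}{\left(11,11 \right)}\right) \left(-31208 + 18655\right) = \left(\frac{-60 - 43}{2 \left(-43\right)} + \left(-2 + 11\right)^{2}\right) \left(-31208 + 18655\right) = \left(\frac{1}{2} \left(- \frac{1}{43}\right) \left(-103\right) + 9^{2}\right) \left(-12553\right) = \left(\frac{103}{86} + 81\right) \left(-12553\right) = \frac{7069}{86} \left(-12553\right) = - \frac{88737157}{86}$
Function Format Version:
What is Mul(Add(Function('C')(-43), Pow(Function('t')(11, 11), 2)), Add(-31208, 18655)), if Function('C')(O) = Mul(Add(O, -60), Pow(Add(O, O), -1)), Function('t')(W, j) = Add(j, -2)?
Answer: Rational(-88737157, 86) ≈ -1.0318e+6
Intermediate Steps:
Function('t')(W, j) = Add(-2, j)
Function('C')(O) = Mul(Rational(1, 2), Pow(O, -1), Add(-60, O)) (Function('C')(O) = Mul(Add(-60, O), Pow(Mul(2, O), -1)) = Mul(Add(-60, O), Mul(Rational(1, 2), Pow(O, -1))) = Mul(Rational(1, 2), Pow(O, -1), Add(-60, O)))
Mul(Add(Function('C')(-43), Pow(Function('t')(11, 11), 2)), Add(-31208, 18655)) = Mul(Add(Mul(Rational(1, 2), Pow(-43, -1), Add(-60, -43)), Pow(Add(-2, 11), 2)), Add(-31208, 18655)) = Mul(Add(Mul(Rational(1, 2), Rational(-1, 43), -103), Pow(9, 2)), -12553) = Mul(Add(Rational(103, 86), 81), -12553) = Mul(Rational(7069, 86), -12553) = Rational(-88737157, 86)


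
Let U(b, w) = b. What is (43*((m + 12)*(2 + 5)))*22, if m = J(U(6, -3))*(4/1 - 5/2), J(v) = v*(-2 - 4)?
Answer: -278124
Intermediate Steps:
J(v) = -6*v (J(v) = v*(-6) = -6*v)
m = -54 (m = (-6*6)*(4/1 - 5/2) = -36*(4*1 - 5*½) = -36*(4 - 5/2) = -36*3/2 = -54)
(43*((m + 12)*(2 + 5)))*22 = (43*((-54 + 12)*(2 + 5)))*22 = (43*(-42*7))*22 = (43*(-294))*22 = -12642*22 = -278124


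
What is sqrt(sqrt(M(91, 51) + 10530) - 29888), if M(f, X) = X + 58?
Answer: sqrt(-29888 + sqrt(10639)) ≈ 172.58*I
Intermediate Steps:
M(f, X) = 58 + X
sqrt(sqrt(M(91, 51) + 10530) - 29888) = sqrt(sqrt((58 + 51) + 10530) - 29888) = sqrt(sqrt(109 + 10530) - 29888) = sqrt(sqrt(10639) - 29888) = sqrt(-29888 + sqrt(10639))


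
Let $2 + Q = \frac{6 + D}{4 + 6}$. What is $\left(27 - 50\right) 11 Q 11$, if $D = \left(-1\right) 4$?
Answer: $\frac{25047}{5} \approx 5009.4$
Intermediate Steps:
$D = -4$
$Q = - \frac{9}{5}$ ($Q = -2 + \frac{6 - 4}{4 + 6} = -2 + \frac{2}{10} = -2 + 2 \cdot \frac{1}{10} = -2 + \frac{1}{5} = - \frac{9}{5} \approx -1.8$)
$\left(27 - 50\right) 11 Q 11 = \left(27 - 50\right) 11 \left(\left(- \frac{9}{5}\right) 11\right) = \left(-23\right) 11 \left(- \frac{99}{5}\right) = \left(-253\right) \left(- \frac{99}{5}\right) = \frac{25047}{5}$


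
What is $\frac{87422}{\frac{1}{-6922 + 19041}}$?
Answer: $1059467218$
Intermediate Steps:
$\frac{87422}{\frac{1}{-6922 + 19041}} = \frac{87422}{\frac{1}{12119}} = 87422 \frac{1}{\frac{1}{12119}} = 87422 \cdot 12119 = 1059467218$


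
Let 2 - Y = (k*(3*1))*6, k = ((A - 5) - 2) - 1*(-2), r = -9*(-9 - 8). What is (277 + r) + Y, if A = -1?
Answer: 540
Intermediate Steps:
r = 153 (r = -9*(-17) = 153)
k = -6 (k = ((-1 - 5) - 2) - 1*(-2) = (-6 - 2) + 2 = -8 + 2 = -6)
Y = 110 (Y = 2 - (-18)*6 = 2 - 1*(-108) = 2 + 108 = 110)
(277 + r) + Y = (277 + 153) + 110 = 430 + 110 = 540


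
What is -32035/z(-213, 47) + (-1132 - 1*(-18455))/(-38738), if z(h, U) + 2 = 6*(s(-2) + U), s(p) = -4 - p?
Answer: -622807197/5190892 ≈ -119.98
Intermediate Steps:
z(h, U) = -14 + 6*U (z(h, U) = -2 + 6*((-4 - 1*(-2)) + U) = -2 + 6*((-4 + 2) + U) = -2 + 6*(-2 + U) = -2 + (-12 + 6*U) = -14 + 6*U)
-32035/z(-213, 47) + (-1132 - 1*(-18455))/(-38738) = -32035/(-14 + 6*47) + (-1132 - 1*(-18455))/(-38738) = -32035/(-14 + 282) + (-1132 + 18455)*(-1/38738) = -32035/268 + 17323*(-1/38738) = -32035*1/268 - 17323/38738 = -32035/268 - 17323/38738 = -622807197/5190892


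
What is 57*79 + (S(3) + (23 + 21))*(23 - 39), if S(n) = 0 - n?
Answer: 3847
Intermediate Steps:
S(n) = -n
57*79 + (S(3) + (23 + 21))*(23 - 39) = 57*79 + (-1*3 + (23 + 21))*(23 - 39) = 4503 + (-3 + 44)*(-16) = 4503 + 41*(-16) = 4503 - 656 = 3847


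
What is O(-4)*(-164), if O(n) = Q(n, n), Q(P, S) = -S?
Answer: -656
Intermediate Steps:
O(n) = -n
O(-4)*(-164) = -1*(-4)*(-164) = 4*(-164) = -656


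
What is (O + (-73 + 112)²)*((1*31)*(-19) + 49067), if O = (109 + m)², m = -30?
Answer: 376286236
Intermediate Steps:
O = 6241 (O = (109 - 30)² = 79² = 6241)
(O + (-73 + 112)²)*((1*31)*(-19) + 49067) = (6241 + (-73 + 112)²)*((1*31)*(-19) + 49067) = (6241 + 39²)*(31*(-19) + 49067) = (6241 + 1521)*(-589 + 49067) = 7762*48478 = 376286236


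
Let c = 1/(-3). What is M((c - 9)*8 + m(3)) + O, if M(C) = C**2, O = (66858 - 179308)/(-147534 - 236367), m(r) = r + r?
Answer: 5430744962/1151703 ≈ 4715.4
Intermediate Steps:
c = -1/3 ≈ -0.33333
m(r) = 2*r
O = 112450/383901 (O = -112450/(-383901) = -112450*(-1/383901) = 112450/383901 ≈ 0.29291)
M((c - 9)*8 + m(3)) + O = ((-1/3 - 9)*8 + 2*3)**2 + 112450/383901 = (-28/3*8 + 6)**2 + 112450/383901 = (-224/3 + 6)**2 + 112450/383901 = (-206/3)**2 + 112450/383901 = 42436/9 + 112450/383901 = 5430744962/1151703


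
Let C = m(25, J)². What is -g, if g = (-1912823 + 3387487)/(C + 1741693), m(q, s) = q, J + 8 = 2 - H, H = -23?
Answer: -737332/871159 ≈ -0.84638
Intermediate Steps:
J = 17 (J = -8 + (2 - 1*(-23)) = -8 + (2 + 23) = -8 + 25 = 17)
C = 625 (C = 25² = 625)
g = 737332/871159 (g = (-1912823 + 3387487)/(625 + 1741693) = 1474664/1742318 = 1474664*(1/1742318) = 737332/871159 ≈ 0.84638)
-g = -1*737332/871159 = -737332/871159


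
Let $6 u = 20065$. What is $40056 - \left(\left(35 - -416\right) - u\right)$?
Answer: $\frac{257695}{6} \approx 42949.0$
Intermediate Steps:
$u = \frac{20065}{6}$ ($u = \frac{1}{6} \cdot 20065 = \frac{20065}{6} \approx 3344.2$)
$40056 - \left(\left(35 - -416\right) - u\right) = 40056 - \left(\left(35 - -416\right) - \frac{20065}{6}\right) = 40056 - \left(\left(35 + 416\right) - \frac{20065}{6}\right) = 40056 - \left(451 - \frac{20065}{6}\right) = 40056 - - \frac{17359}{6} = 40056 + \frac{17359}{6} = \frac{257695}{6}$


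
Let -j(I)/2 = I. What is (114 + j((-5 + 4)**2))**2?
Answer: 12544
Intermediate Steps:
j(I) = -2*I
(114 + j((-5 + 4)**2))**2 = (114 - 2*(-5 + 4)**2)**2 = (114 - 2*(-1)**2)**2 = (114 - 2*1)**2 = (114 - 2)**2 = 112**2 = 12544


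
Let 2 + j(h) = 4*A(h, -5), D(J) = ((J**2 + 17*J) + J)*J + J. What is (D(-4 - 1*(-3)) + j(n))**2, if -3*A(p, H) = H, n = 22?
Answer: 3844/9 ≈ 427.11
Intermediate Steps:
A(p, H) = -H/3
D(J) = J + J*(J**2 + 18*J) (D(J) = (J**2 + 18*J)*J + J = J*(J**2 + 18*J) + J = J + J*(J**2 + 18*J))
j(h) = 14/3 (j(h) = -2 + 4*(-1/3*(-5)) = -2 + 4*(5/3) = -2 + 20/3 = 14/3)
(D(-4 - 1*(-3)) + j(n))**2 = ((-4 - 1*(-3))*(1 + (-4 - 1*(-3))**2 + 18*(-4 - 1*(-3))) + 14/3)**2 = ((-4 + 3)*(1 + (-4 + 3)**2 + 18*(-4 + 3)) + 14/3)**2 = (-(1 + (-1)**2 + 18*(-1)) + 14/3)**2 = (-(1 + 1 - 18) + 14/3)**2 = (-1*(-16) + 14/3)**2 = (16 + 14/3)**2 = (62/3)**2 = 3844/9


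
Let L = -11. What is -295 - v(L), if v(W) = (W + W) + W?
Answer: -262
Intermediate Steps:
v(W) = 3*W (v(W) = 2*W + W = 3*W)
-295 - v(L) = -295 - 3*(-11) = -295 - 1*(-33) = -295 + 33 = -262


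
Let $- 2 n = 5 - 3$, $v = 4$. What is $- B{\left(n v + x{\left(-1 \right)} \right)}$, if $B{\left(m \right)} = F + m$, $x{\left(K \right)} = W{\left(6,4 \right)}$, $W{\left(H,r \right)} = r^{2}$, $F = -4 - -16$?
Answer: $-24$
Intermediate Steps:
$n = -1$ ($n = - \frac{5 - 3}{2} = \left(- \frac{1}{2}\right) 2 = -1$)
$F = 12$ ($F = -4 + 16 = 12$)
$x{\left(K \right)} = 16$ ($x{\left(K \right)} = 4^{2} = 16$)
$B{\left(m \right)} = 12 + m$
$- B{\left(n v + x{\left(-1 \right)} \right)} = - (12 + \left(\left(-1\right) 4 + 16\right)) = - (12 + \left(-4 + 16\right)) = - (12 + 12) = \left(-1\right) 24 = -24$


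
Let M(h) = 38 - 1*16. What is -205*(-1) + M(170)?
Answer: 227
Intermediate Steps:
M(h) = 22 (M(h) = 38 - 16 = 22)
-205*(-1) + M(170) = -205*(-1) + 22 = 205 + 22 = 227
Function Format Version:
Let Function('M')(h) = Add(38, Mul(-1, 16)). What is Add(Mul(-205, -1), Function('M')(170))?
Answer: 227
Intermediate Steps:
Function('M')(h) = 22 (Function('M')(h) = Add(38, -16) = 22)
Add(Mul(-205, -1), Function('M')(170)) = Add(Mul(-205, -1), 22) = Add(205, 22) = 227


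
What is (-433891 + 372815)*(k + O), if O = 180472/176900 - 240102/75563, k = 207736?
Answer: -42398927861310985584/3341773675 ≈ -1.2688e+10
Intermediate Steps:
O = -7209259516/3341773675 (O = 180472*(1/176900) - 240102*1/75563 = 45118/44225 - 240102/75563 = -7209259516/3341773675 ≈ -2.1573)
(-433891 + 372815)*(k + O) = (-433891 + 372815)*(207736 - 7209259516/3341773675) = -61076*694199486890284/3341773675 = -42398927861310985584/3341773675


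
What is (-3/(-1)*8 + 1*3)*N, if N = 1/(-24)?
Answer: -9/8 ≈ -1.1250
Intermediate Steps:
N = -1/24 ≈ -0.041667
(-3/(-1)*8 + 1*3)*N = (-3/(-1)*8 + 1*3)*(-1/24) = (-3*(-1)*8 + 3)*(-1/24) = (3*8 + 3)*(-1/24) = (24 + 3)*(-1/24) = 27*(-1/24) = -9/8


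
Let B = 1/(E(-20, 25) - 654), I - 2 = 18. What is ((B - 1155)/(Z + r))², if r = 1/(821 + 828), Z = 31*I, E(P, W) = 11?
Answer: 1499782891475062756/432162904529706289 ≈ 3.4704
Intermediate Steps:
I = 20 (I = 2 + 18 = 20)
B = -1/643 (B = 1/(11 - 654) = 1/(-643) = -1/643 ≈ -0.0015552)
Z = 620 (Z = 31*20 = 620)
r = 1/1649 ≈ 0.00060643
((B - 1155)/(Z + r))² = ((-1/643 - 1155)/(620 + 1/1649))² = (-742666/(643*1022381/1649))² = (-742666/643*1649/1022381)² = (-1224656234/657390983)² = 1499782891475062756/432162904529706289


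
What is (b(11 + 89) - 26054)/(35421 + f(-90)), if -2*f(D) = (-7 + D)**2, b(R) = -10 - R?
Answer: -52328/61433 ≈ -0.85179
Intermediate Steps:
f(D) = -(-7 + D)**2/2
(b(11 + 89) - 26054)/(35421 + f(-90)) = ((-10 - (11 + 89)) - 26054)/(35421 - (-7 - 90)**2/2) = ((-10 - 1*100) - 26054)/(35421 - 1/2*(-97)**2) = ((-10 - 100) - 26054)/(35421 - 1/2*9409) = (-110 - 26054)/(35421 - 9409/2) = -26164/61433/2 = -26164*2/61433 = -52328/61433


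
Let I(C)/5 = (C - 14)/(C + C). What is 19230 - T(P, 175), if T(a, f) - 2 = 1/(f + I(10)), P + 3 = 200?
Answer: 3345671/174 ≈ 19228.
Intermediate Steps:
P = 197 (P = -3 + 200 = 197)
I(C) = 5*(-14 + C)/(2*C) (I(C) = 5*((C - 14)/(C + C)) = 5*((-14 + C)/((2*C))) = 5*((-14 + C)*(1/(2*C))) = 5*((-14 + C)/(2*C)) = 5*(-14 + C)/(2*C))
T(a, f) = 2 + 1/(-1 + f) (T(a, f) = 2 + 1/(f + (5/2 - 35/10)) = 2 + 1/(f + (5/2 - 35*⅒)) = 2 + 1/(f + (5/2 - 7/2)) = 2 + 1/(f - 1) = 2 + 1/(-1 + f))
19230 - T(P, 175) = 19230 - (-1 + 2*175)/(-1 + 175) = 19230 - (-1 + 350)/174 = 19230 - 349/174 = 3345671/174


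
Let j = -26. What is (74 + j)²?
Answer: 2304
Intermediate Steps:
(74 + j)² = (74 - 26)² = 48² = 2304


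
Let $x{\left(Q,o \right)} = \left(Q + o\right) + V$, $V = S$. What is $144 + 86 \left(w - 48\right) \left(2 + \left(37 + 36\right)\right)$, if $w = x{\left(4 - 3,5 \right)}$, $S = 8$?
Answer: $-219156$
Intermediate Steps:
$V = 8$
$x{\left(Q,o \right)} = 8 + Q + o$ ($x{\left(Q,o \right)} = \left(Q + o\right) + 8 = 8 + Q + o$)
$w = 14$ ($w = 8 + \left(4 - 3\right) + 5 = 8 + 1 + 5 = 14$)
$144 + 86 \left(w - 48\right) \left(2 + \left(37 + 36\right)\right) = 144 + 86 \left(14 - 48\right) \left(2 + \left(37 + 36\right)\right) = 144 + 86 \left(- 34 \left(2 + 73\right)\right) = 144 + 86 \left(\left(-34\right) 75\right) = 144 + 86 \left(-2550\right) = 144 - 219300 = -219156$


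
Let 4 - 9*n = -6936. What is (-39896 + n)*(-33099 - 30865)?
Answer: 22523259536/9 ≈ 2.5026e+9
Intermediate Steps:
n = 6940/9 (n = 4/9 - ⅑*(-6936) = 4/9 + 2312/3 = 6940/9 ≈ 771.11)
(-39896 + n)*(-33099 - 30865) = (-39896 + 6940/9)*(-33099 - 30865) = -352124/9*(-63964) = 22523259536/9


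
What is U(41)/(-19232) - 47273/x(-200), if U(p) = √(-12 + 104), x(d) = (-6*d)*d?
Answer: 47273/240000 - √23/9616 ≈ 0.19647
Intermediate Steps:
x(d) = -6*d²
U(p) = 2*√23 (U(p) = √92 = 2*√23)
U(41)/(-19232) - 47273/x(-200) = (2*√23)/(-19232) - 47273/((-6*(-200)²)) = (2*√23)*(-1/19232) - 47273/((-6*40000)) = -√23/9616 - 47273/(-240000) = -√23/9616 - 47273*(-1/240000) = -√23/9616 + 47273/240000 = 47273/240000 - √23/9616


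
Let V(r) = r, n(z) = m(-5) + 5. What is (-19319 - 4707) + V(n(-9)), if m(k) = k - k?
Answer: -24021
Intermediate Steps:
m(k) = 0
n(z) = 5 (n(z) = 0 + 5 = 5)
(-19319 - 4707) + V(n(-9)) = (-19319 - 4707) + 5 = -24026 + 5 = -24021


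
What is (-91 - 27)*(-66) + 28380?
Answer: 36168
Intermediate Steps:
(-91 - 27)*(-66) + 28380 = -118*(-66) + 28380 = 7788 + 28380 = 36168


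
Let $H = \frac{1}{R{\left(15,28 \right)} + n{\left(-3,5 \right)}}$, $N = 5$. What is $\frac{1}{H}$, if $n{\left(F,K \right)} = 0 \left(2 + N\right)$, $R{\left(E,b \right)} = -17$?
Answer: $-17$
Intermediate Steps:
$n{\left(F,K \right)} = 0$ ($n{\left(F,K \right)} = 0 \left(2 + 5\right) = 0 \cdot 7 = 0$)
$H = - \frac{1}{17}$ ($H = \frac{1}{-17 + 0} = \frac{1}{-17} = - \frac{1}{17} \approx -0.058824$)
$\frac{1}{H} = \frac{1}{- \frac{1}{17}} = -17$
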